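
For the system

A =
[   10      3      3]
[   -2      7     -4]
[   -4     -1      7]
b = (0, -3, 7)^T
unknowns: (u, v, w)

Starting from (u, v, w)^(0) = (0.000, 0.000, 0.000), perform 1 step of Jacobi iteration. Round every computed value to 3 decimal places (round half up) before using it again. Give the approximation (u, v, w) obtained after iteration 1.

Iteration 1:
  u = (0 - (3)·0.000 - (3)·0.000) / (10) = 0.000
  v = (-3 - (-2)·0.000 - (-4)·0.000) / (7) = -0.429
  w = (7 - (-4)·0.000 - (-1)·0.000) / (7) = 1.000

(0.000, -0.429, 1.000)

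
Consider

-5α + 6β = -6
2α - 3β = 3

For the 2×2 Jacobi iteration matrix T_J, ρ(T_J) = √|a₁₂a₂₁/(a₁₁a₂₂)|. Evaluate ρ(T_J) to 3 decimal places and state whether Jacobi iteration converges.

0.894

a₁₂a₂₁/(a₁₁a₂₂) = (6)·(2) / ((-5)·(-3)) = 0.800000
ρ = √|0.800000| = √0.800000 = 0.894
ρ < 1, so Jacobi converges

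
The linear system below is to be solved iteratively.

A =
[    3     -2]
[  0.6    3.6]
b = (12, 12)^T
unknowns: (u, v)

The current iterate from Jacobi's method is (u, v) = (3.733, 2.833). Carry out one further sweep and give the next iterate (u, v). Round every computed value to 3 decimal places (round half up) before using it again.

One sweep:
  u = (12 - (-2)·2.833) / (3) = 5.889
  v = (12 - (0.6)·3.733) / (3.6) = 2.711

(5.889, 2.711)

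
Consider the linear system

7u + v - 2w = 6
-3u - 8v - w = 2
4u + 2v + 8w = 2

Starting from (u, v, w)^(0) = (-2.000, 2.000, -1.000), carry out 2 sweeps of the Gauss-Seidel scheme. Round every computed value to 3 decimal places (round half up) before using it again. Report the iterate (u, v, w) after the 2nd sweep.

Iteration 1:
  u = (6 - (1)·2.000 - (-2)·-1.000) / (7) = 0.286
  v = (2 - (-3)·0.286 - (-1)·-1.000) / (-8) = -0.232
  w = (2 - (4)·0.286 - (2)·-0.232) / (8) = 0.165
Iteration 2:
  u = (6 - (1)·-0.232 - (-2)·0.165) / (7) = 0.937
  v = (2 - (-3)·0.937 - (-1)·0.165) / (-8) = -0.622
  w = (2 - (4)·0.937 - (2)·-0.622) / (8) = -0.063

(0.937, -0.622, -0.063)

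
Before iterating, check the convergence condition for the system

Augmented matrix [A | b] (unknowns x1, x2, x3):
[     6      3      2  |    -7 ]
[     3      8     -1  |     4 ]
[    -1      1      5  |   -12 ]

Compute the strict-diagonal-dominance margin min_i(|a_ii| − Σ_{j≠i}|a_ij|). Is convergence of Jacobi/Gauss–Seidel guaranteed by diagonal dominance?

1

row 1: |6| − (3+2) = 1
row 2: |8| − (3+1) = 4
row 3: |5| − (1+1) = 3
minimum over rows = 1 → strictly diagonally dominant (convergence guaranteed)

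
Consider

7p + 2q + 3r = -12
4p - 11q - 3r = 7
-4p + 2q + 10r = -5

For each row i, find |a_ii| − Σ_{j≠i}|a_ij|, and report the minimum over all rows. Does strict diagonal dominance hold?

2

row 1: |7| − (2+3) = 2
row 2: |-11| − (4+3) = 4
row 3: |10| − (4+2) = 4
minimum over rows = 2 → strictly diagonally dominant (convergence guaranteed)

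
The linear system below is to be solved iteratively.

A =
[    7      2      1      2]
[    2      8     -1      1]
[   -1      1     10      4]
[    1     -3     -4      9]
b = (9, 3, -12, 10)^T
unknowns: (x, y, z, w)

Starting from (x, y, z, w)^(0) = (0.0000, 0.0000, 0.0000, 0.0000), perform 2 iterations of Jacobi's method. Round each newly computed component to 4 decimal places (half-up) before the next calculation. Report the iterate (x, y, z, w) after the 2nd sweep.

Iteration 1:
  x = (9 - (2)·0.0000 - (1)·0.0000 - (2)·0.0000) / (7) = 1.2857
  y = (3 - (2)·0.0000 - (-1)·0.0000 - (1)·0.0000) / (8) = 0.3750
  z = (-12 - (-1)·0.0000 - (1)·0.0000 - (4)·0.0000) / (10) = -1.2000
  w = (10 - (1)·0.0000 - (-3)·0.0000 - (-4)·0.0000) / (9) = 1.1111
Iteration 2:
  x = (9 - (2)·0.3750 - (1)·-1.2000 - (2)·1.1111) / (7) = 1.0325
  y = (3 - (2)·1.2857 - (-1)·-1.2000 - (1)·1.1111) / (8) = -0.2353
  z = (-12 - (-1)·1.2857 - (1)·0.3750 - (4)·1.1111) / (10) = -1.5534
  w = (10 - (1)·1.2857 - (-3)·0.3750 - (-4)·-1.2000) / (9) = 0.5599

(1.0325, -0.2353, -1.5534, 0.5599)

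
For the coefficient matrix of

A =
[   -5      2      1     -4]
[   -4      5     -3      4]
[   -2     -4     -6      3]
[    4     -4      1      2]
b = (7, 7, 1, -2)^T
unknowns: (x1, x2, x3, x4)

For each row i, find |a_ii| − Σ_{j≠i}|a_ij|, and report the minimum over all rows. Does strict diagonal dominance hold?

-7

row 1: |-5| − (2+1+4) = -2
row 2: |5| − (4+3+4) = -6
row 3: |-6| − (2+4+3) = -3
row 4: |2| − (4+4+1) = -7
minimum over rows = -7 → not strictly diagonally dominant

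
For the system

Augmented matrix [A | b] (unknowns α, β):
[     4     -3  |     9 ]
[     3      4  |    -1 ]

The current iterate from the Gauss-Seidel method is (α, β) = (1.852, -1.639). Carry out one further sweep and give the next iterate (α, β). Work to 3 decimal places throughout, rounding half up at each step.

One sweep:
  α = (9 - (-3)·-1.639) / (4) = 1.021
  β = (-1 - (3)·1.021) / (4) = -1.016

(1.021, -1.016)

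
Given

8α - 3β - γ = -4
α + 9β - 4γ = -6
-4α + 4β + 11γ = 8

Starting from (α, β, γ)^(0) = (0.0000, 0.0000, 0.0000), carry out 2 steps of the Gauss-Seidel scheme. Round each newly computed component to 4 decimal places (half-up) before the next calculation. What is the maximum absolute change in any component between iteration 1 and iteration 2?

Iteration 1:
  α = (-4 - (-3)·0.0000 - (-1)·0.0000) / (8) = -0.5000
  β = (-6 - (1)·-0.5000 - (-4)·0.0000) / (9) = -0.6111
  γ = (8 - (-4)·-0.5000 - (4)·-0.6111) / (11) = 0.7677
Iteration 2:
  α = (-4 - (-3)·-0.6111 - (-1)·0.7677) / (8) = -0.6332
  β = (-6 - (1)·-0.6332 - (-4)·0.7677) / (9) = -0.2551
  γ = (8 - (-4)·-0.6332 - (4)·-0.2551) / (11) = 0.5898
Change: (-0.1332, 0.3560, -0.1779) → max |·| = 0.3560

0.3560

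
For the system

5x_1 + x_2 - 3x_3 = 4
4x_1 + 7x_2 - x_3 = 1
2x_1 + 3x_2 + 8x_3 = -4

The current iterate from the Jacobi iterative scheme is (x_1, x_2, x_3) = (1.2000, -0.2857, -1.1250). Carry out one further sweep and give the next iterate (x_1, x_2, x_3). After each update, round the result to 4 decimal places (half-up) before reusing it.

(0.1821, -0.7036, -0.6929)

One sweep:
  x_1 = (4 - (1)·-0.2857 - (-3)·-1.1250) / (5) = 0.1821
  x_2 = (1 - (4)·1.2000 - (-1)·-1.1250) / (7) = -0.7036
  x_3 = (-4 - (2)·1.2000 - (3)·-0.2857) / (8) = -0.6929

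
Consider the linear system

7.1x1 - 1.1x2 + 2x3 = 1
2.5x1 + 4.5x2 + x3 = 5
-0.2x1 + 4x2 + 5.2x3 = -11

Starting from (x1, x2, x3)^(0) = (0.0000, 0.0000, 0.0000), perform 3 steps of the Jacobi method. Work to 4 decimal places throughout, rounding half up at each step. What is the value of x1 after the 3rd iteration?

Iteration 1:
  x1 = (1 - (-1.1)·0.0000 - (2)·0.0000) / (7.1) = 0.1408
  x2 = (5 - (2.5)·0.0000 - (1)·0.0000) / (4.5) = 1.1111
  x3 = (-11 - (-0.2)·0.0000 - (4)·0.0000) / (5.2) = -2.1154
Iteration 2:
  x1 = (1 - (-1.1)·1.1111 - (2)·-2.1154) / (7.1) = 0.9089
  x2 = (5 - (2.5)·0.1408 - (1)·-2.1154) / (4.5) = 1.5030
  x3 = (-11 - (-0.2)·0.1408 - (4)·1.1111) / (5.2) = -2.9647
Iteration 3:
  x1 = (1 - (-1.1)·1.5030 - (2)·-2.9647) / (7.1) = 1.2088
  x2 = (5 - (2.5)·0.9089 - (1)·-2.9647) / (4.5) = 1.2650
  x3 = (-11 - (-0.2)·0.9089 - (4)·1.5030) / (5.2) = -3.2366

1.2088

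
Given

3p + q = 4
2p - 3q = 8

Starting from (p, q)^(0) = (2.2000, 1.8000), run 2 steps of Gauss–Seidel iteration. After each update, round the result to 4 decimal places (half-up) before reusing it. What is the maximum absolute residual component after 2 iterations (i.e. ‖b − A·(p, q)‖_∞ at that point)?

0.8841

Iteration 1:
  p = (4 - (1)·1.8000) / (3) = 0.7333
  q = (8 - (2)·0.7333) / (-3) = -2.1778
Iteration 2:
  p = (4 - (1)·-2.1778) / (3) = 2.0593
  q = (8 - (2)·2.0593) / (-3) = -1.2938
Residual b − A·x = (-0.8841, 0.0000); ∞-norm = 0.8841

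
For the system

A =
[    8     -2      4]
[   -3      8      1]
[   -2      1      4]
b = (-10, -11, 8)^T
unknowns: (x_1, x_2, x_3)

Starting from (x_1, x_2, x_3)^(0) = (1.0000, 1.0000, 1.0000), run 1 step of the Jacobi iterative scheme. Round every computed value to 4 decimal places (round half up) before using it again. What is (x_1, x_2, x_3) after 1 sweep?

Iteration 1:
  x_1 = (-10 - (-2)·1.0000 - (4)·1.0000) / (8) = -1.5000
  x_2 = (-11 - (-3)·1.0000 - (1)·1.0000) / (8) = -1.1250
  x_3 = (8 - (-2)·1.0000 - (1)·1.0000) / (4) = 2.2500

(-1.5000, -1.1250, 2.2500)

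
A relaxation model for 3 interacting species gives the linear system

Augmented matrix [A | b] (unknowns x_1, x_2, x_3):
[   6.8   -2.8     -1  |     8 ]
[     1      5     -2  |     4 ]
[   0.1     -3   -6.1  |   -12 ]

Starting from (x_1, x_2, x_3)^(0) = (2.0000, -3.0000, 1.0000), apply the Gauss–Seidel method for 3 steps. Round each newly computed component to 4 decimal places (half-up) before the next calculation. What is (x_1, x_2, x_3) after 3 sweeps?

Iteration 1:
  x_1 = (8 - (-2.8)·-3.0000 - (-1)·1.0000) / (6.8) = 0.0882
  x_2 = (4 - (1)·0.0882 - (-2)·1.0000) / (5) = 1.1824
  x_3 = (-12 - (0.1)·0.0882 - (-3)·1.1824) / (-6.1) = 1.3872
Iteration 2:
  x_1 = (8 - (-2.8)·1.1824 - (-1)·1.3872) / (6.8) = 1.8673
  x_2 = (4 - (1)·1.8673 - (-2)·1.3872) / (5) = 0.9814
  x_3 = (-12 - (0.1)·1.8673 - (-3)·0.9814) / (-6.1) = 1.5152
Iteration 3:
  x_1 = (8 - (-2.8)·0.9814 - (-1)·1.5152) / (6.8) = 1.8034
  x_2 = (4 - (1)·1.8034 - (-2)·1.5152) / (5) = 1.0454
  x_3 = (-12 - (0.1)·1.8034 - (-3)·1.0454) / (-6.1) = 1.4826

(1.8034, 1.0454, 1.4826)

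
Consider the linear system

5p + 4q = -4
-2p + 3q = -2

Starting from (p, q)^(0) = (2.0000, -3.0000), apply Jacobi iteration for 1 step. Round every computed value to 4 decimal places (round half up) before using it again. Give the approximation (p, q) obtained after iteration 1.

Iteration 1:
  p = (-4 - (4)·-3.0000) / (5) = 1.6000
  q = (-2 - (-2)·2.0000) / (3) = 0.6667

(1.6000, 0.6667)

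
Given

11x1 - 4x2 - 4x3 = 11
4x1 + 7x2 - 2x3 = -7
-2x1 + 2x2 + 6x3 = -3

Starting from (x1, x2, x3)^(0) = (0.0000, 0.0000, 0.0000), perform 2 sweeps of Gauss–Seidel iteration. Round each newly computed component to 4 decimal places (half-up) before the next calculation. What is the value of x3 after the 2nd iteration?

0.0918

Iteration 1:
  x1 = (11 - (-4)·0.0000 - (-4)·0.0000) / (11) = 1.0000
  x2 = (-7 - (4)·1.0000 - (-2)·0.0000) / (7) = -1.5714
  x3 = (-3 - (-2)·1.0000 - (2)·-1.5714) / (6) = 0.3571
Iteration 2:
  x1 = (11 - (-4)·-1.5714 - (-4)·0.3571) / (11) = 0.5584
  x2 = (-7 - (4)·0.5584 - (-2)·0.3571) / (7) = -1.2171
  x3 = (-3 - (-2)·0.5584 - (2)·-1.2171) / (6) = 0.0918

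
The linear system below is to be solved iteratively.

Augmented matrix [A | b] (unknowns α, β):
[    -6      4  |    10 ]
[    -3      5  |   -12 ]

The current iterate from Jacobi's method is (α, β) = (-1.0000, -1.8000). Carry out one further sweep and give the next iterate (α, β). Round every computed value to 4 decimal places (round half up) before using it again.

(-2.8667, -3.0000)

One sweep:
  α = (10 - (4)·-1.8000) / (-6) = -2.8667
  β = (-12 - (-3)·-1.0000) / (5) = -3.0000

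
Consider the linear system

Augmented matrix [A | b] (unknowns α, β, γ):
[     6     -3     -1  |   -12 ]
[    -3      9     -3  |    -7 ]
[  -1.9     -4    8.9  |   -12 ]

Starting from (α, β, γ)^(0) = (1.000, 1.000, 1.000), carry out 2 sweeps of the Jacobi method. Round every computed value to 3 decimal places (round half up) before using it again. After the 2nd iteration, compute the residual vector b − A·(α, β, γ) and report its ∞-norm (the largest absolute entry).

6.944

Iteration 1:
  α = (-12 - (-3)·1.000 - (-1)·1.000) / (6) = -1.333
  β = (-7 - (-3)·1.000 - (-3)·1.000) / (9) = -0.111
  γ = (-12 - (-1.9)·1.000 - (-4)·1.000) / (8.9) = -0.685
Iteration 2:
  α = (-12 - (-3)·-0.111 - (-1)·-0.685) / (6) = -2.170
  β = (-7 - (-3)·-1.333 - (-3)·-0.685) / (9) = -1.450
  γ = (-12 - (-1.9)·-1.333 - (-4)·-0.111) / (8.9) = -1.683
Residual b − A·x = (-5.013, -5.509, -6.944); ∞-norm = 6.944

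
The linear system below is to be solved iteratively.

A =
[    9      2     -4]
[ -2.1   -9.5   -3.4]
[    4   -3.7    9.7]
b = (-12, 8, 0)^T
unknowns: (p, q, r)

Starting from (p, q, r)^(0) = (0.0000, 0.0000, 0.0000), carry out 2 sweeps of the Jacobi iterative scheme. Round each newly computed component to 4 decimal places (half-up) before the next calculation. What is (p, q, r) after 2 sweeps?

Iteration 1:
  p = (-12 - (2)·0.0000 - (-4)·0.0000) / (9) = -1.3333
  q = (8 - (-2.1)·0.0000 - (-3.4)·0.0000) / (-9.5) = -0.8421
  r = (0 - (4)·0.0000 - (-3.7)·0.0000) / (9.7) = 0.0000
Iteration 2:
  p = (-12 - (2)·-0.8421 - (-4)·0.0000) / (9) = -1.1462
  q = (8 - (-2.1)·-1.3333 - (-3.4)·0.0000) / (-9.5) = -0.5474
  r = (0 - (4)·-1.3333 - (-3.7)·-0.8421) / (9.7) = 0.2286

(-1.1462, -0.5474, 0.2286)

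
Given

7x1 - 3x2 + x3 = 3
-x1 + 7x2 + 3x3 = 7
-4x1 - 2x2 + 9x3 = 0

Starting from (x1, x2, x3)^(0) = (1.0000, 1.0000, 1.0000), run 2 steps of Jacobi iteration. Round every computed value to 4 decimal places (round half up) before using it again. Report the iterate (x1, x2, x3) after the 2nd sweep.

Iteration 1:
  x1 = (3 - (-3)·1.0000 - (1)·1.0000) / (7) = 0.7143
  x2 = (7 - (-1)·1.0000 - (3)·1.0000) / (7) = 0.7143
  x3 = (0 - (-4)·1.0000 - (-2)·1.0000) / (9) = 0.6667
Iteration 2:
  x1 = (3 - (-3)·0.7143 - (1)·0.6667) / (7) = 0.6395
  x2 = (7 - (-1)·0.7143 - (3)·0.6667) / (7) = 0.8163
  x3 = (0 - (-4)·0.7143 - (-2)·0.7143) / (9) = 0.4762

(0.6395, 0.8163, 0.4762)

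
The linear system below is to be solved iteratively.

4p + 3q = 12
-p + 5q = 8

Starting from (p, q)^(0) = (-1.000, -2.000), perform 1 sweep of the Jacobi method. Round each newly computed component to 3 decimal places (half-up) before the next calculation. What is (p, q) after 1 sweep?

Iteration 1:
  p = (12 - (3)·-2.000) / (4) = 4.500
  q = (8 - (-1)·-1.000) / (5) = 1.400

(4.500, 1.400)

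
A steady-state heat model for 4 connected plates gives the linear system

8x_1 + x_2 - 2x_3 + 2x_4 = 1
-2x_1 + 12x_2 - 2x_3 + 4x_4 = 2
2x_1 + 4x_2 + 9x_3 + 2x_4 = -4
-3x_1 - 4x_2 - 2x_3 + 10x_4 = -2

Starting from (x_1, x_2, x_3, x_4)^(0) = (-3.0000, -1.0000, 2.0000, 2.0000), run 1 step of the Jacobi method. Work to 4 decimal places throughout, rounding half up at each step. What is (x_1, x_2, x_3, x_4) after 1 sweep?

Iteration 1:
  x_1 = (1 - (1)·-1.0000 - (-2)·2.0000 - (2)·2.0000) / (8) = 0.2500
  x_2 = (2 - (-2)·-3.0000 - (-2)·2.0000 - (4)·2.0000) / (12) = -0.6667
  x_3 = (-4 - (2)·-3.0000 - (4)·-1.0000 - (2)·2.0000) / (9) = 0.2222
  x_4 = (-2 - (-3)·-3.0000 - (-4)·-1.0000 - (-2)·2.0000) / (10) = -1.1000

(0.2500, -0.6667, 0.2222, -1.1000)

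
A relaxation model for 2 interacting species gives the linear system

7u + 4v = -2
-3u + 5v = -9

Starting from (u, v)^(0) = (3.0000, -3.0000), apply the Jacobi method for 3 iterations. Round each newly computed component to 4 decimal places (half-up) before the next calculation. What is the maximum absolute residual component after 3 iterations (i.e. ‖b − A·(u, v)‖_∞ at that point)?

4.1146

Iteration 1:
  u = (-2 - (4)·-3.0000) / (7) = 1.4286
  v = (-9 - (-3)·3.0000) / (5) = 0.0000
Iteration 2:
  u = (-2 - (4)·0.0000) / (7) = -0.2857
  v = (-9 - (-3)·1.4286) / (5) = -0.9428
Iteration 3:
  u = (-2 - (4)·-0.9428) / (7) = 0.2530
  v = (-9 - (-3)·-0.2857) / (5) = -1.9714
Residual b − A·x = (4.1146, 1.6160); ∞-norm = 4.1146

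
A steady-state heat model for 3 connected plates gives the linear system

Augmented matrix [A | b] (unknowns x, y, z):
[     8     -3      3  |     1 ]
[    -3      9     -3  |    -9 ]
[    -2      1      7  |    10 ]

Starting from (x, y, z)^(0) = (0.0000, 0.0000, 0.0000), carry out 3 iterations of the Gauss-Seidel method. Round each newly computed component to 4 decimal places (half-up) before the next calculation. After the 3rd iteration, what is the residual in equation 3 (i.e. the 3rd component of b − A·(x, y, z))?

Iteration 1:
  x = (1 - (-3)·0.0000 - (3)·0.0000) / (8) = 0.1250
  y = (-9 - (-3)·0.1250 - (-3)·0.0000) / (9) = -0.9583
  z = (10 - (-2)·0.1250 - (1)·-0.9583) / (7) = 1.6012
Iteration 2:
  x = (1 - (-3)·-0.9583 - (3)·1.6012) / (8) = -0.8348
  y = (-9 - (-3)·-0.8348 - (-3)·1.6012) / (9) = -0.7445
  z = (10 - (-2)·-0.8348 - (1)·-0.7445) / (7) = 1.2964
Iteration 3:
  x = (1 - (-3)·-0.7445 - (3)·1.2964) / (8) = -0.6403
  y = (-9 - (-3)·-0.6403 - (-3)·1.2964) / (9) = -0.7813
  z = (10 - (-2)·-0.6403 - (1)·-0.7813) / (7) = 1.3572
Residual b − A·x = (-0.2931, 0.1824, 0.0003)

0.0003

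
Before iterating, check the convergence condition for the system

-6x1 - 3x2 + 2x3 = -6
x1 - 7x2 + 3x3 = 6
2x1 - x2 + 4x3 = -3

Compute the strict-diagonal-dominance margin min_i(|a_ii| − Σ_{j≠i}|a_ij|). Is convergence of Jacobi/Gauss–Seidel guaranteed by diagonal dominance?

1

row 1: |-6| − (3+2) = 1
row 2: |-7| − (1+3) = 3
row 3: |4| − (2+1) = 1
minimum over rows = 1 → strictly diagonally dominant (convergence guaranteed)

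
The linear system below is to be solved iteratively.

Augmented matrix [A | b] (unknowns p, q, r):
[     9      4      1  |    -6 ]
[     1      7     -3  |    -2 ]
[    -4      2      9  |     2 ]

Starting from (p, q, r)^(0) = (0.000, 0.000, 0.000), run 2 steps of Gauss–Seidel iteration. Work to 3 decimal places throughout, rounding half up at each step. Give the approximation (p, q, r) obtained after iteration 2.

(-0.579, -0.217, 0.013)

Iteration 1:
  p = (-6 - (4)·0.000 - (1)·0.000) / (9) = -0.667
  q = (-2 - (1)·-0.667 - (-3)·0.000) / (7) = -0.190
  r = (2 - (-4)·-0.667 - (2)·-0.190) / (9) = -0.032
Iteration 2:
  p = (-6 - (4)·-0.190 - (1)·-0.032) / (9) = -0.579
  q = (-2 - (1)·-0.579 - (-3)·-0.032) / (7) = -0.217
  r = (2 - (-4)·-0.579 - (2)·-0.217) / (9) = 0.013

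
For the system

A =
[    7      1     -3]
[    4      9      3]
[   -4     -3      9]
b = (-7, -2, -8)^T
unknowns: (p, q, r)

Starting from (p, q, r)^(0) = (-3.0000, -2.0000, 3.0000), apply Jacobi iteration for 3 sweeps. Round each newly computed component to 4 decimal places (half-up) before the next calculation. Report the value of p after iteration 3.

-1.3258

Iteration 1:
  p = (-7 - (1)·-2.0000 - (-3)·3.0000) / (7) = 0.5714
  q = (-2 - (4)·-3.0000 - (3)·3.0000) / (9) = 0.1111
  r = (-8 - (-4)·-3.0000 - (-3)·-2.0000) / (9) = -2.8889
Iteration 2:
  p = (-7 - (1)·0.1111 - (-3)·-2.8889) / (7) = -2.2540
  q = (-2 - (4)·0.5714 - (3)·-2.8889) / (9) = 0.4868
  r = (-8 - (-4)·0.5714 - (-3)·0.1111) / (9) = -0.5979
Iteration 3:
  p = (-7 - (1)·0.4868 - (-3)·-0.5979) / (7) = -1.3258
  q = (-2 - (4)·-2.2540 - (3)·-0.5979) / (9) = 0.9789
  r = (-8 - (-4)·-2.2540 - (-3)·0.4868) / (9) = -1.7284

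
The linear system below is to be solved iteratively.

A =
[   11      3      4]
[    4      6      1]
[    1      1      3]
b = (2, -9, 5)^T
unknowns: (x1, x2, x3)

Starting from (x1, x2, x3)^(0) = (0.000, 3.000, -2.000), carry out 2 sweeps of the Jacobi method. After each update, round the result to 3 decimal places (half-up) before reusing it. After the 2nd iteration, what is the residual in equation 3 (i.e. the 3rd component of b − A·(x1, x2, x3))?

0.339

Iteration 1:
  x1 = (2 - (3)·3.000 - (4)·-2.000) / (11) = 0.091
  x2 = (-9 - (4)·0.000 - (1)·-2.000) / (6) = -1.167
  x3 = (5 - (1)·0.000 - (1)·3.000) / (3) = 0.667
Iteration 2:
  x1 = (2 - (3)·-1.167 - (4)·0.667) / (11) = 0.258
  x2 = (-9 - (4)·0.091 - (1)·0.667) / (6) = -1.672
  x3 = (5 - (1)·0.091 - (1)·-1.167) / (3) = 2.025
Residual b − A·x = (-3.922, -2.025, 0.339)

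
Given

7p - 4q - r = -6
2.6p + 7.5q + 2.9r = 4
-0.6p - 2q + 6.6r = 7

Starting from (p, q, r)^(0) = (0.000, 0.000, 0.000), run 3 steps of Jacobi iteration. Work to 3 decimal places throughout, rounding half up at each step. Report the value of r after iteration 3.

Iteration 1:
  p = (-6 - (-4)·0.000 - (-1)·0.000) / (7) = -0.857
  q = (4 - (2.6)·0.000 - (2.9)·0.000) / (7.5) = 0.533
  r = (7 - (-0.6)·0.000 - (-2)·0.000) / (6.6) = 1.061
Iteration 2:
  p = (-6 - (-4)·0.533 - (-1)·1.061) / (7) = -0.401
  q = (4 - (2.6)·-0.857 - (2.9)·1.061) / (7.5) = 0.420
  r = (7 - (-0.6)·-0.857 - (-2)·0.533) / (6.6) = 1.144
Iteration 3:
  p = (-6 - (-4)·0.420 - (-1)·1.144) / (7) = -0.454
  q = (4 - (2.6)·-0.401 - (2.9)·1.144) / (7.5) = 0.230
  r = (7 - (-0.6)·-0.401 - (-2)·0.420) / (6.6) = 1.151

1.151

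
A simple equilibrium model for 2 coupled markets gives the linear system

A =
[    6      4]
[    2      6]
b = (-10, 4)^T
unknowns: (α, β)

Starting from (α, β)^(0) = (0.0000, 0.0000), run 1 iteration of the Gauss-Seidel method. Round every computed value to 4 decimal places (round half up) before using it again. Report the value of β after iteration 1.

1.2222

Iteration 1:
  α = (-10 - (4)·0.0000) / (6) = -1.6667
  β = (4 - (2)·-1.6667) / (6) = 1.2222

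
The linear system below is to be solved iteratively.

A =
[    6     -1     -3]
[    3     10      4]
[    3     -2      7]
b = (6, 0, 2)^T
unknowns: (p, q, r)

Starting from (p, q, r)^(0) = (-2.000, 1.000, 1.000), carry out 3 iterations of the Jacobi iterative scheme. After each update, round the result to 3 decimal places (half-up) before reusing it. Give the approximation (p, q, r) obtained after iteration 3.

(0.635, -0.376, -0.770)

Iteration 1:
  p = (6 - (-1)·1.000 - (-3)·1.000) / (6) = 1.667
  q = (0 - (3)·-2.000 - (4)·1.000) / (10) = 0.200
  r = (2 - (3)·-2.000 - (-2)·1.000) / (7) = 1.429
Iteration 2:
  p = (6 - (-1)·0.200 - (-3)·1.429) / (6) = 1.748
  q = (0 - (3)·1.667 - (4)·1.429) / (10) = -1.072
  r = (2 - (3)·1.667 - (-2)·0.200) / (7) = -0.372
Iteration 3:
  p = (6 - (-1)·-1.072 - (-3)·-0.372) / (6) = 0.635
  q = (0 - (3)·1.748 - (4)·-0.372) / (10) = -0.376
  r = (2 - (3)·1.748 - (-2)·-1.072) / (7) = -0.770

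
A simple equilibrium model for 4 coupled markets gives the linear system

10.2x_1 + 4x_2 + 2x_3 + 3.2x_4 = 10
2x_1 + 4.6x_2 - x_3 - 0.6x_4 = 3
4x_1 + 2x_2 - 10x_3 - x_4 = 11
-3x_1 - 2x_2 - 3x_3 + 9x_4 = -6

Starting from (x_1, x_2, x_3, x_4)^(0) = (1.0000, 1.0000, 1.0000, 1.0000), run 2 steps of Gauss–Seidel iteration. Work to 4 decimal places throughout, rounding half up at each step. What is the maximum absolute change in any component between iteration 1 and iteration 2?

1.0709

Iteration 1:
  x_1 = (10 - (4)·1.0000 - (2)·1.0000 - (3.2)·1.0000) / (10.2) = 0.0784
  x_2 = (3 - (2)·0.0784 - (-1)·1.0000 - (-0.6)·1.0000) / (4.6) = 0.9659
  x_3 = (11 - (4)·0.0784 - (2)·0.9659 - (-1)·1.0000) / (-10) = -0.9755
  x_4 = (-6 - (-3)·0.0784 - (-2)·0.9659 - (-3)·-0.9755) / (9) = -0.7511
Iteration 2:
  x_1 = (10 - (4)·0.9659 - (2)·-0.9755 - (3.2)·-0.7511) / (10.2) = 1.0285
  x_2 = (3 - (2)·1.0285 - (-1)·-0.9755 - (-0.6)·-0.7511) / (4.6) = -0.1050
  x_3 = (11 - (4)·1.0285 - (2)·-0.1050 - (-1)·-0.7511) / (-10) = -0.6345
  x_4 = (-6 - (-3)·1.0285 - (-2)·-0.1050 - (-3)·-0.6345) / (9) = -0.5587
Change: (0.9501, -1.0709, 0.3410, 0.1924) → max |·| = 1.0709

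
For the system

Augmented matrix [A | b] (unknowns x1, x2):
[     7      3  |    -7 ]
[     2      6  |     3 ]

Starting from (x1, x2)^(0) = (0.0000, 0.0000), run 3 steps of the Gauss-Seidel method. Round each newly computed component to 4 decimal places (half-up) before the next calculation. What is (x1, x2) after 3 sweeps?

Iteration 1:
  x1 = (-7 - (3)·0.0000) / (7) = -1.0000
  x2 = (3 - (2)·-1.0000) / (6) = 0.8333
Iteration 2:
  x1 = (-7 - (3)·0.8333) / (7) = -1.3571
  x2 = (3 - (2)·-1.3571) / (6) = 0.9524
Iteration 3:
  x1 = (-7 - (3)·0.9524) / (7) = -1.4082
  x2 = (3 - (2)·-1.4082) / (6) = 0.9694

(-1.4082, 0.9694)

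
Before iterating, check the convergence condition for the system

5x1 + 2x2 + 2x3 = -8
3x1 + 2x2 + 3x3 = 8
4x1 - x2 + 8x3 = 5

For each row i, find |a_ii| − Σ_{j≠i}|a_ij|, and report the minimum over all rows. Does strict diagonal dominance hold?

-4

row 1: |5| − (2+2) = 1
row 2: |2| − (3+3) = -4
row 3: |8| − (4+1) = 3
minimum over rows = -4 → not strictly diagonally dominant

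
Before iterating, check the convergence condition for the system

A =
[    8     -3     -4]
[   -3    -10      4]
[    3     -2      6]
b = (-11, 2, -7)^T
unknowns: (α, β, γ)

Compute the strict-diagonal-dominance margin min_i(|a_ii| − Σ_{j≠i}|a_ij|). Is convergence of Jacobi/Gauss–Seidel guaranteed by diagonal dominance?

row 1: |8| − (3+4) = 1
row 2: |-10| − (3+4) = 3
row 3: |6| − (3+2) = 1
minimum over rows = 1 → strictly diagonally dominant (convergence guaranteed)

1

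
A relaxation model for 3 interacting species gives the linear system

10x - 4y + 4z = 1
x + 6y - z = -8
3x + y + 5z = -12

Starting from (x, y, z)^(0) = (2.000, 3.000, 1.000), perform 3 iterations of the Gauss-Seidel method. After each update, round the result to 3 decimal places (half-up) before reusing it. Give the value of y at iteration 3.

Iteration 1:
  x = (1 - (-4)·3.000 - (4)·1.000) / (10) = 0.900
  y = (-8 - (1)·0.900 - (-1)·1.000) / (6) = -1.317
  z = (-12 - (3)·0.900 - (1)·-1.317) / (5) = -2.677
Iteration 2:
  x = (1 - (-4)·-1.317 - (4)·-2.677) / (10) = 0.644
  y = (-8 - (1)·0.644 - (-1)·-2.677) / (6) = -1.887
  z = (-12 - (3)·0.644 - (1)·-1.887) / (5) = -2.409
Iteration 3:
  x = (1 - (-4)·-1.887 - (4)·-2.409) / (10) = 0.309
  y = (-8 - (1)·0.309 - (-1)·-2.409) / (6) = -1.786
  z = (-12 - (3)·0.309 - (1)·-1.786) / (5) = -2.228

-1.786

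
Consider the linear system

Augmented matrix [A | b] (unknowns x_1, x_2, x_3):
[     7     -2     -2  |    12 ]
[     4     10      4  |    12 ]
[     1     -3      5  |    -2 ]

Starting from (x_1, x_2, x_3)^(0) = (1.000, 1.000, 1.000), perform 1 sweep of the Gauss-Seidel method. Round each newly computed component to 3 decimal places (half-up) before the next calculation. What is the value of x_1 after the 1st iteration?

2.286

Iteration 1:
  x_1 = (12 - (-2)·1.000 - (-2)·1.000) / (7) = 2.286
  x_2 = (12 - (4)·2.286 - (4)·1.000) / (10) = -0.114
  x_3 = (-2 - (1)·2.286 - (-3)·-0.114) / (5) = -0.926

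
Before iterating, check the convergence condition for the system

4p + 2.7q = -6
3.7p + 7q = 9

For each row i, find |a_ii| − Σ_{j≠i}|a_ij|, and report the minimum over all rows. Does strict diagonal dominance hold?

row 1: |4| − (2.7) = 1.3
row 2: |7| − (3.7) = 3.3
minimum over rows = 1.3 → strictly diagonally dominant (convergence guaranteed)

1.3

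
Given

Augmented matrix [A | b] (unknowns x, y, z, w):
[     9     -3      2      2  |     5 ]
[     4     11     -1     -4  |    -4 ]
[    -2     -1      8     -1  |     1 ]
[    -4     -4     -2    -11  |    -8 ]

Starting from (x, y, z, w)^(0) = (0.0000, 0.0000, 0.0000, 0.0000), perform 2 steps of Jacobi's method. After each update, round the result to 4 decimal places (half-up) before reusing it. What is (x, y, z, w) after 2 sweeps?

Iteration 1:
  x = (5 - (-3)·0.0000 - (2)·0.0000 - (2)·0.0000) / (9) = 0.5556
  y = (-4 - (4)·0.0000 - (-1)·0.0000 - (-4)·0.0000) / (11) = -0.3636
  z = (1 - (-2)·0.0000 - (-1)·0.0000 - (-1)·0.0000) / (8) = 0.1250
  w = (-8 - (-4)·0.0000 - (-4)·0.0000 - (-2)·0.0000) / (-11) = 0.7273
Iteration 2:
  x = (5 - (-3)·-0.3636 - (2)·0.1250 - (2)·0.7273) / (9) = 0.2450
  y = (-4 - (4)·0.5556 - (-1)·0.1250 - (-4)·0.7273) / (11) = -0.2898
  z = (1 - (-2)·0.5556 - (-1)·-0.3636 - (-1)·0.7273) / (8) = 0.3094
  w = (-8 - (-4)·0.5556 - (-4)·-0.3636 - (-2)·0.1250) / (-11) = 0.6347

(0.2450, -0.2898, 0.3094, 0.6347)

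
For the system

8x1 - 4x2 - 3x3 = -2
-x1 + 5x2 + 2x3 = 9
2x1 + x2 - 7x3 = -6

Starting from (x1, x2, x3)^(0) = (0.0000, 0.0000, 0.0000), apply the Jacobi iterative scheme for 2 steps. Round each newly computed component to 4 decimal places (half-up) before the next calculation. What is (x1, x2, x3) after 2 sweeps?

Iteration 1:
  x1 = (-2 - (-4)·0.0000 - (-3)·0.0000) / (8) = -0.2500
  x2 = (9 - (-1)·0.0000 - (2)·0.0000) / (5) = 1.8000
  x3 = (-6 - (2)·0.0000 - (1)·0.0000) / (-7) = 0.8571
Iteration 2:
  x1 = (-2 - (-4)·1.8000 - (-3)·0.8571) / (8) = 0.9714
  x2 = (9 - (-1)·-0.2500 - (2)·0.8571) / (5) = 1.4072
  x3 = (-6 - (2)·-0.2500 - (1)·1.8000) / (-7) = 1.0429

(0.9714, 1.4072, 1.0429)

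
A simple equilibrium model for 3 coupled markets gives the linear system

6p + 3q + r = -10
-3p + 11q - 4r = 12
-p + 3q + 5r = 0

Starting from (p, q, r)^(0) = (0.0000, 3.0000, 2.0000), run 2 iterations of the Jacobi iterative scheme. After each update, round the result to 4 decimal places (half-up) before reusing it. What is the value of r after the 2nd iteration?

Iteration 1:
  p = (-10 - (3)·3.0000 - (1)·2.0000) / (6) = -3.5000
  q = (12 - (-3)·0.0000 - (-4)·2.0000) / (11) = 1.8182
  r = (0 - (-1)·0.0000 - (3)·3.0000) / (5) = -1.8000
Iteration 2:
  p = (-10 - (3)·1.8182 - (1)·-1.8000) / (6) = -2.2758
  q = (12 - (-3)·-3.5000 - (-4)·-1.8000) / (11) = -0.5182
  r = (0 - (-1)·-3.5000 - (3)·1.8182) / (5) = -1.7909

-1.7909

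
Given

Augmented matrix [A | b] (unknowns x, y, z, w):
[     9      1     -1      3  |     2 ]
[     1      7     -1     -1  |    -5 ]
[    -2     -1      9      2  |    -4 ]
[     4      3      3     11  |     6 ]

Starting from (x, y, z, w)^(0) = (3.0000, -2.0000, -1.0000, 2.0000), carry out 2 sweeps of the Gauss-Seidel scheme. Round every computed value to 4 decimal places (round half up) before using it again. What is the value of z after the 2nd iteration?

-0.8049

Iteration 1:
  x = (2 - (1)·-2.0000 - (-1)·-1.0000 - (3)·2.0000) / (9) = -0.3333
  y = (-5 - (1)·-0.3333 - (-1)·-1.0000 - (-1)·2.0000) / (7) = -0.5238
  z = (-4 - (-2)·-0.3333 - (-1)·-0.5238 - (2)·2.0000) / (9) = -1.0212
  w = (6 - (4)·-0.3333 - (3)·-0.5238 - (3)·-1.0212) / (11) = 1.0880
Iteration 2:
  x = (2 - (1)·-0.5238 - (-1)·-1.0212 - (3)·1.0880) / (9) = -0.1957
  y = (-5 - (1)·-0.1957 - (-1)·-1.0212 - (-1)·1.0880) / (7) = -0.6768
  z = (-4 - (-2)·-0.1957 - (-1)·-0.6768 - (2)·1.0880) / (9) = -0.8049
  w = (6 - (4)·-0.1957 - (3)·-0.6768 - (3)·-0.8049) / (11) = 1.0207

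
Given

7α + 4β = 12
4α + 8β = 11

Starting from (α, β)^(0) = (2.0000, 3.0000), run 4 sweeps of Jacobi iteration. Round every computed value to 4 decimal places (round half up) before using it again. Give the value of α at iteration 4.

1.3571

Iteration 1:
  α = (12 - (4)·3.0000) / (7) = 0.0000
  β = (11 - (4)·2.0000) / (8) = 0.3750
Iteration 2:
  α = (12 - (4)·0.3750) / (7) = 1.5000
  β = (11 - (4)·0.0000) / (8) = 1.3750
Iteration 3:
  α = (12 - (4)·1.3750) / (7) = 0.9286
  β = (11 - (4)·1.5000) / (8) = 0.6250
Iteration 4:
  α = (12 - (4)·0.6250) / (7) = 1.3571
  β = (11 - (4)·0.9286) / (8) = 0.9107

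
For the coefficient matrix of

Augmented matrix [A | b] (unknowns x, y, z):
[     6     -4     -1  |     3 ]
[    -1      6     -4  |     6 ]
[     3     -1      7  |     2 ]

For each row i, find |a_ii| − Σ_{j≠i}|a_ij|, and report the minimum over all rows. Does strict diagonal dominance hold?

row 1: |6| − (4+1) = 1
row 2: |6| − (1+4) = 1
row 3: |7| − (3+1) = 3
minimum over rows = 1 → strictly diagonally dominant (convergence guaranteed)

1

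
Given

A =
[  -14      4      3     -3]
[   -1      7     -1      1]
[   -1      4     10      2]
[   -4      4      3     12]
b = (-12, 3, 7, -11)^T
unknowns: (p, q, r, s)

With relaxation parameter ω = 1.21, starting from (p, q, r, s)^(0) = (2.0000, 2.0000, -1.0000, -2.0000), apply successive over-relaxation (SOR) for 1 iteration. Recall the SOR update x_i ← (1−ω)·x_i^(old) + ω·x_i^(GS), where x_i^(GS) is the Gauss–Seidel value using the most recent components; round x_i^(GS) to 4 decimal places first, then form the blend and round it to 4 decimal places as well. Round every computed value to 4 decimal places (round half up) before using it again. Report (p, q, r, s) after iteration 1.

Iteration 1:
  p: GS value = (-12 - (4)·2.0000 - (3)·-1.0000 - (-3)·-2.0000) / (-14) = 1.6429;  p ← (1−ω)·2.0000 + ω·1.6429 = 1.5679
  q: GS value = (3 - (-1)·1.5679 - (-1)·-1.0000 - (1)·-2.0000) / (7) = 0.7954;  q ← (1−ω)·2.0000 + ω·0.7954 = 0.5424
  r: GS value = (7 - (-1)·1.5679 - (4)·0.5424 - (2)·-2.0000) / (10) = 1.0398;  r ← (1−ω)·-1.0000 + ω·1.0398 = 1.4682
  s: GS value = (-11 - (-4)·1.5679 - (4)·0.5424 - (3)·1.4682) / (12) = -0.9419;  s ← (1−ω)·-2.0000 + ω·-0.9419 = -0.7197

(1.5679, 0.5424, 1.4682, -0.7197)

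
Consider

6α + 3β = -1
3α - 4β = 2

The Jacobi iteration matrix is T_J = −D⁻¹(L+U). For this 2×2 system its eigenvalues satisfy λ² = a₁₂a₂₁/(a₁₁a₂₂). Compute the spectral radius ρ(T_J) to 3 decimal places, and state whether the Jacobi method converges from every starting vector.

a₁₂a₂₁/(a₁₁a₂₂) = (3)·(3) / ((6)·(-4)) = -0.375000
ρ = √|-0.375000| = √0.375000 = 0.612
ρ < 1, so Jacobi converges

0.612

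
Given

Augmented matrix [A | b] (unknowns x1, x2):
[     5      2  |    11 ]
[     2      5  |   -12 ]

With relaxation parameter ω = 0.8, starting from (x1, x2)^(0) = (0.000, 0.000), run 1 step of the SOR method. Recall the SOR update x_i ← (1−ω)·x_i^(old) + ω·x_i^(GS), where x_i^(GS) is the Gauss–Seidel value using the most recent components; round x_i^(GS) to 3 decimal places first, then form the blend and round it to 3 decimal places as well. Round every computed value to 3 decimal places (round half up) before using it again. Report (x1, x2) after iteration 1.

(1.760, -2.483)

Iteration 1:
  x1: GS value = (11 - (2)·0.000) / (5) = 2.200;  x1 ← (1−ω)·0.000 + ω·2.200 = 1.760
  x2: GS value = (-12 - (2)·1.760) / (5) = -3.104;  x2 ← (1−ω)·0.000 + ω·-3.104 = -2.483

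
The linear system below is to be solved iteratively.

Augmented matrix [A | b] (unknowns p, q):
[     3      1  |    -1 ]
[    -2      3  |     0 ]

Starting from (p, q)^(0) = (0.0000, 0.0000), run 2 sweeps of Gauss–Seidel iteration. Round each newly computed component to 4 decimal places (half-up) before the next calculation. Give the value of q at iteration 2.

-0.1729

Iteration 1:
  p = (-1 - (1)·0.0000) / (3) = -0.3333
  q = (0 - (-2)·-0.3333) / (3) = -0.2222
Iteration 2:
  p = (-1 - (1)·-0.2222) / (3) = -0.2593
  q = (0 - (-2)·-0.2593) / (3) = -0.1729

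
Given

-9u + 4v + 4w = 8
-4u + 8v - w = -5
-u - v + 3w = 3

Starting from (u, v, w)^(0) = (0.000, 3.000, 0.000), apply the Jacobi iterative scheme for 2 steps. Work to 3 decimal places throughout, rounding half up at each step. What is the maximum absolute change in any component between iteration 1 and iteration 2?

1.060

Iteration 1:
  u = (8 - (4)·3.000 - (4)·0.000) / (-9) = 0.444
  v = (-5 - (-4)·0.000 - (-1)·0.000) / (8) = -0.625
  w = (3 - (-1)·0.000 - (-1)·3.000) / (3) = 2.000
Iteration 2:
  u = (8 - (4)·-0.625 - (4)·2.000) / (-9) = -0.278
  v = (-5 - (-4)·0.444 - (-1)·2.000) / (8) = -0.153
  w = (3 - (-1)·0.444 - (-1)·-0.625) / (3) = 0.940
Change: (-0.722, 0.472, -1.060) → max |·| = 1.060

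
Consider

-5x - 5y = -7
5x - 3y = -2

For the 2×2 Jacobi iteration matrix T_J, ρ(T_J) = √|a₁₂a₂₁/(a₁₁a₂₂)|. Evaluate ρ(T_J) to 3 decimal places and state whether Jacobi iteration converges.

1.291

a₁₂a₂₁/(a₁₁a₂₂) = (-5)·(5) / ((-5)·(-3)) = -1.666667
ρ = √|-1.666667| = √1.666667 = 1.291
ρ > 1, so Jacobi diverges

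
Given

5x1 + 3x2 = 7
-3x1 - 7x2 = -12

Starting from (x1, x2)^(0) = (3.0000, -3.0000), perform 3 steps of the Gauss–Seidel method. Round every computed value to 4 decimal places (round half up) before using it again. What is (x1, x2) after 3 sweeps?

Iteration 1:
  x1 = (7 - (3)·-3.0000) / (5) = 3.2000
  x2 = (-12 - (-3)·3.2000) / (-7) = 0.3429
Iteration 2:
  x1 = (7 - (3)·0.3429) / (5) = 1.1943
  x2 = (-12 - (-3)·1.1943) / (-7) = 1.2024
Iteration 3:
  x1 = (7 - (3)·1.2024) / (5) = 0.6786
  x2 = (-12 - (-3)·0.6786) / (-7) = 1.4235

(0.6786, 1.4235)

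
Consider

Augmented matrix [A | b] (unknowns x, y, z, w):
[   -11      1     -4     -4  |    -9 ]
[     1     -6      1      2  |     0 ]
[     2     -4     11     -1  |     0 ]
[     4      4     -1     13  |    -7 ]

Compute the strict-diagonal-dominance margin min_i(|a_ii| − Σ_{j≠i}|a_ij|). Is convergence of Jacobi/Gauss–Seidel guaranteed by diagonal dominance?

2

row 1: |-11| − (1+4+4) = 2
row 2: |-6| − (1+1+2) = 2
row 3: |11| − (2+4+1) = 4
row 4: |13| − (4+4+1) = 4
minimum over rows = 2 → strictly diagonally dominant (convergence guaranteed)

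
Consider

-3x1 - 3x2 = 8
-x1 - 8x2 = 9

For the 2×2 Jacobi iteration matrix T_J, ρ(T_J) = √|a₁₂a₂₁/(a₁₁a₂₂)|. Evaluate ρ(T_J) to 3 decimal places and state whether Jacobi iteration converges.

a₁₂a₂₁/(a₁₁a₂₂) = (-3)·(-1) / ((-3)·(-8)) = 0.125000
ρ = √|0.125000| = √0.125000 = 0.354
ρ < 1, so Jacobi converges

0.354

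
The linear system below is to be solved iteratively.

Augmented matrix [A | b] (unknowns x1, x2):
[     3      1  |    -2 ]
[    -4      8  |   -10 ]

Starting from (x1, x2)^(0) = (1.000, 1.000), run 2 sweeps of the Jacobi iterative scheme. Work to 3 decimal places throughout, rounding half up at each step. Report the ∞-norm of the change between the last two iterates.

1.000

Iteration 1:
  x1 = (-2 - (1)·1.000) / (3) = -1.000
  x2 = (-10 - (-4)·1.000) / (8) = -0.750
Iteration 2:
  x1 = (-2 - (1)·-0.750) / (3) = -0.417
  x2 = (-10 - (-4)·-1.000) / (8) = -1.750
Change: (0.583, -1.000) → max |·| = 1.000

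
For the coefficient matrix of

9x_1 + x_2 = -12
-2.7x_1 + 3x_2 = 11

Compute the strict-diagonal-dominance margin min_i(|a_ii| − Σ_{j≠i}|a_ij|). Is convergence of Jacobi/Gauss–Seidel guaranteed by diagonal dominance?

row 1: |9| − (1) = 8
row 2: |3| − (2.7) = 0.3
minimum over rows = 0.3 → strictly diagonally dominant (convergence guaranteed)

0.3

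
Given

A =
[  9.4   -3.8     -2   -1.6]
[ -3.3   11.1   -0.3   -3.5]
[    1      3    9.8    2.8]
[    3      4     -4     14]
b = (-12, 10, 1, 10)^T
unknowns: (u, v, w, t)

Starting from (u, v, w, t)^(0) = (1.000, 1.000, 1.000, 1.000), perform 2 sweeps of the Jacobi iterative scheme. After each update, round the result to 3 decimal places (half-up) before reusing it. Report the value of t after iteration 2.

Iteration 1:
  u = (-12 - (-3.8)·1.000 - (-2)·1.000 - (-1.6)·1.000) / (9.4) = -0.489
  v = (10 - (-3.3)·1.000 - (-0.3)·1.000 - (-3.5)·1.000) / (11.1) = 1.541
  w = (1 - (1)·1.000 - (3)·1.000 - (2.8)·1.000) / (9.8) = -0.592
  t = (10 - (3)·1.000 - (4)·1.000 - (-4)·1.000) / (14) = 0.500
Iteration 2:
  u = (-12 - (-3.8)·1.541 - (-2)·-0.592 - (-1.6)·0.500) / (9.4) = -0.694
  v = (10 - (-3.3)·-0.489 - (-0.3)·-0.592 - (-3.5)·0.500) / (11.1) = 0.897
  w = (1 - (1)·-0.489 - (3)·1.541 - (2.8)·0.500) / (9.8) = -0.463
  t = (10 - (3)·-0.489 - (4)·1.541 - (-4)·-0.592) / (14) = 0.210

0.210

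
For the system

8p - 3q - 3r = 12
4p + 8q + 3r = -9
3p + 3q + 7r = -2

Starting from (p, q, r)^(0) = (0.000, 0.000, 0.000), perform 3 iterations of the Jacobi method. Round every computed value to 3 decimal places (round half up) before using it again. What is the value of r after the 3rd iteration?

Iteration 1:
  p = (12 - (-3)·0.000 - (-3)·0.000) / (8) = 1.500
  q = (-9 - (4)·0.000 - (3)·0.000) / (8) = -1.125
  r = (-2 - (3)·0.000 - (3)·0.000) / (7) = -0.286
Iteration 2:
  p = (12 - (-3)·-1.125 - (-3)·-0.286) / (8) = 0.971
  q = (-9 - (4)·1.500 - (3)·-0.286) / (8) = -1.768
  r = (-2 - (3)·1.500 - (3)·-1.125) / (7) = -0.446
Iteration 3:
  p = (12 - (-3)·-1.768 - (-3)·-0.446) / (8) = 0.670
  q = (-9 - (4)·0.971 - (3)·-0.446) / (8) = -1.443
  r = (-2 - (3)·0.971 - (3)·-1.768) / (7) = 0.056

0.056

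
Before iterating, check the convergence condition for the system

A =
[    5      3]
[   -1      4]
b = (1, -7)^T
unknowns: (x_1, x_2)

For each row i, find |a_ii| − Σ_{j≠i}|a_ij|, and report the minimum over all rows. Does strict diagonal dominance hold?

2

row 1: |5| − (3) = 2
row 2: |4| − (1) = 3
minimum over rows = 2 → strictly diagonally dominant (convergence guaranteed)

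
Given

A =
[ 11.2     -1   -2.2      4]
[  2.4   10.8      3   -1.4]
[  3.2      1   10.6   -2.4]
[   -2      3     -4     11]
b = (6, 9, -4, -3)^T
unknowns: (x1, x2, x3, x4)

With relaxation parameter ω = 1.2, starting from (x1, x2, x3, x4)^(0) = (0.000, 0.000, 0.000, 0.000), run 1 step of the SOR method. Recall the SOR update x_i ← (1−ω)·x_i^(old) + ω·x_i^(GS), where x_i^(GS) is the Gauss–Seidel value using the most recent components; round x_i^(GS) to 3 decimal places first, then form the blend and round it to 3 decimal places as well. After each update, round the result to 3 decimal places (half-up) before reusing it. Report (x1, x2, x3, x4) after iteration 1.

(0.643, 0.828, -0.780, -0.798)

Iteration 1:
  x1: GS value = (6 - (-1)·0.000 - (-2.2)·0.000 - (4)·0.000) / (11.2) = 0.536;  x1 ← (1−ω)·0.000 + ω·0.536 = 0.643
  x2: GS value = (9 - (2.4)·0.643 - (3)·0.000 - (-1.4)·0.000) / (10.8) = 0.690;  x2 ← (1−ω)·0.000 + ω·0.690 = 0.828
  x3: GS value = (-4 - (3.2)·0.643 - (1)·0.828 - (-2.4)·0.000) / (10.6) = -0.650;  x3 ← (1−ω)·0.000 + ω·-0.650 = -0.780
  x4: GS value = (-3 - (-2)·0.643 - (3)·0.828 - (-4)·-0.780) / (11) = -0.665;  x4 ← (1−ω)·0.000 + ω·-0.665 = -0.798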